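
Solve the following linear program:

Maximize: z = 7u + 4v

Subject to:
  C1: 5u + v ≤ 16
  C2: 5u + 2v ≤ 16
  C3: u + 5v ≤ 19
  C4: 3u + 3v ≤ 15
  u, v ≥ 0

Evaluate the objective at each vertex of the feasible region:
  z(0, 0) = 0
  z(3.2, 0) = 22.4
  z(2, 3) = 26  ←
  z(1.5, 3.5) = 24.5
  z(0, 3.8) = 15.2
The maximum is at u = 2, v = 3.

u = 2, v = 3, z = 26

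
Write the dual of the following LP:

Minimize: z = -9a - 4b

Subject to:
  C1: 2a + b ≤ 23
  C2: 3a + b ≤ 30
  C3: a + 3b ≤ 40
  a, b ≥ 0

Primal min cᵀx s.t. Ax ≤ b, x ≥ 0  →  Dual max −bᵀy s.t. Aᵀy ≥ −c, y ≥ 0.

Maximize: z = -23y1 - 30y2 - 40y3

Subject to:
  2y1 + 3y2 + y3 ≥ 9
  y1 + y2 + 3y3 ≥ 4
  y1, y2, y3 ≥ 0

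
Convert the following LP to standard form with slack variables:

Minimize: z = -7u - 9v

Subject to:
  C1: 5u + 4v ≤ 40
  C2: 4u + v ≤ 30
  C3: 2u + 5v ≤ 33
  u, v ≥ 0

min z = -7u - 9v

s.t.
  5u + 4v + s1 = 40
  4u + v + s2 = 30
  2u + 5v + s3 = 33
  u, v, s1, s2, s3 ≥ 0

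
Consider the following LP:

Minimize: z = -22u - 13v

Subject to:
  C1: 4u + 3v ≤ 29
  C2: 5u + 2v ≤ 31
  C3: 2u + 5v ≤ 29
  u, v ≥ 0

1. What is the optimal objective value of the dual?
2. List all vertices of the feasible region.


1. -149
2. (0, 0), (6.2, 0), (5, 3), (4.143, 4.143), (0, 5.8)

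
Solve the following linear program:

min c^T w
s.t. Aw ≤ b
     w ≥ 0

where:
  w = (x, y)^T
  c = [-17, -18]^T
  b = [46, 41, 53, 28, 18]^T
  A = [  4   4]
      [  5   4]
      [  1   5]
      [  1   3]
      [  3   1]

Evaluate the objective at each vertex of the feasible region:
  z(0, 0) = 0
  z(6, 0) = -102
  z(4.429, 4.714) = -160.1
  z(1, 9) = -179  ←
  z(0, 9.333) = -168
The minimum is at x = 1, y = 9.

x = 1, y = 9, z = -179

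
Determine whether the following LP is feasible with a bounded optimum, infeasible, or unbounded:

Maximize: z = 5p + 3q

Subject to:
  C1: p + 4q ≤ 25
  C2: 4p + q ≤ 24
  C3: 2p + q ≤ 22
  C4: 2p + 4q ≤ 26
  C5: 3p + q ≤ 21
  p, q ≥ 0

Feasible with a bounded optimal solution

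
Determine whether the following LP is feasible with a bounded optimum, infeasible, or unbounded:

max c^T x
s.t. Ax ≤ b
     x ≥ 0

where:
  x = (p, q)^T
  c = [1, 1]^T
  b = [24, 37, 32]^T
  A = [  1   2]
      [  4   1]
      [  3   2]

Feasible with a bounded optimal solution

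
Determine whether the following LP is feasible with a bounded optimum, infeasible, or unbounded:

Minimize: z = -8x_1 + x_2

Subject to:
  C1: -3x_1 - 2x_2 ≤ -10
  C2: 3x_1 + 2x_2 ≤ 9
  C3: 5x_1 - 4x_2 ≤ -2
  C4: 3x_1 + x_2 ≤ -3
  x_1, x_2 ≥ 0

Infeasible (no feasible solution exists)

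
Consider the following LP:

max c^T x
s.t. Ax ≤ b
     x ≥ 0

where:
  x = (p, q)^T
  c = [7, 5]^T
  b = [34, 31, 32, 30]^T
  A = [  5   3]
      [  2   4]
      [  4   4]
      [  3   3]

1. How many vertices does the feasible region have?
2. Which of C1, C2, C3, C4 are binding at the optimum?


1. 5
2. C1, C3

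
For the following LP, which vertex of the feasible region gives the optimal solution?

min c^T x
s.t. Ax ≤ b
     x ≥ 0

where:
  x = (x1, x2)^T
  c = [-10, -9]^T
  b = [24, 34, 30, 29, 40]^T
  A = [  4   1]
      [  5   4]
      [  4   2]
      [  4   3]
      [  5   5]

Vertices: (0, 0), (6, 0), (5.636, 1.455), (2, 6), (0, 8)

Evaluate the objective at each vertex of the feasible region:
  z(0, 0) = 0
  z(6, 0) = -60
  z(5.636, 1.455) = -69.45
  z(2, 6) = -74  ←
  z(0, 8) = -72
The minimum is at x1 = 2, x2 = 6.

(2, 6)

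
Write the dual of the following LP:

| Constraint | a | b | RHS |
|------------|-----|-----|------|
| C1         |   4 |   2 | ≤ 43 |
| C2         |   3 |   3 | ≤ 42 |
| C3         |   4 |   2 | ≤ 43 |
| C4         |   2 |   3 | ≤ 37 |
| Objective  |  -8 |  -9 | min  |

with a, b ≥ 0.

Primal min cᵀx s.t. Ax ≤ b, x ≥ 0  →  Dual max −bᵀy s.t. Aᵀy ≥ −c, y ≥ 0.

Maximize: z = -43y1 - 42y2 - 43y3 - 37y4

Subject to:
  4y1 + 3y2 + 4y3 + 2y4 ≥ 8
  2y1 + 3y2 + 2y3 + 3y4 ≥ 9
  y1, y2, y3, y4 ≥ 0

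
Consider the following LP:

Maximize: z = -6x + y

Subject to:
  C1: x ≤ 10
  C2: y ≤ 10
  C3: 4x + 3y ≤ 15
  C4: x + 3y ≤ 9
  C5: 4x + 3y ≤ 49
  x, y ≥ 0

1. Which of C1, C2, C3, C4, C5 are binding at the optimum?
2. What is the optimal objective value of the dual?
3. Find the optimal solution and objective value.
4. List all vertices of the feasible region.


1. C4
2. 3
3. x = 0, y = 3, z = 3
4. (0, 0), (3.75, 0), (2, 2.333), (0, 3)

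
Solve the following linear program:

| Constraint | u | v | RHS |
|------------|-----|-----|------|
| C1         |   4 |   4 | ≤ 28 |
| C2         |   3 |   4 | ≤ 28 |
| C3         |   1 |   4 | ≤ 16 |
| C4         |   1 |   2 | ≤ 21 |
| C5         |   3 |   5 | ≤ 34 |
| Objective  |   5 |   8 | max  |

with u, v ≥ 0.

Evaluate the objective at each vertex of the feasible region:
  z(0, 0) = 0
  z(7, 0) = 35
  z(4, 3) = 44  ←
  z(0, 4) = 32
The maximum is at u = 4, v = 3.

u = 4, v = 3, z = 44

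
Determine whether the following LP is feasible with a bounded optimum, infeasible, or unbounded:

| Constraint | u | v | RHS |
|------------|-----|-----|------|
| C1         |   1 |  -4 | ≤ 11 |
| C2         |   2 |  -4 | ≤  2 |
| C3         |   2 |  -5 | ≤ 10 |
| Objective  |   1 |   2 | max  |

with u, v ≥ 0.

Unbounded (objective can increase without bound)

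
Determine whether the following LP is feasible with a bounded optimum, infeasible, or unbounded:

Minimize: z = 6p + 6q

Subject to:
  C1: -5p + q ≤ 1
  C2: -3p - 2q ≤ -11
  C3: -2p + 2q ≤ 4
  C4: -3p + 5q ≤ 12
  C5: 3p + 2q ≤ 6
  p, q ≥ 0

Infeasible (no feasible solution exists)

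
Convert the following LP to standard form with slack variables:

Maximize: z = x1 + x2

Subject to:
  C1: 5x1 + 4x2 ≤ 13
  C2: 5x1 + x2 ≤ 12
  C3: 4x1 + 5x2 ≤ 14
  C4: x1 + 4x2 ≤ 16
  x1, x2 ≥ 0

max z = x1 + x2

s.t.
  5x1 + 4x2 + s1 = 13
  5x1 + x2 + s2 = 12
  4x1 + 5x2 + s3 = 14
  x1 + 4x2 + s4 = 16
  x1, x2, s1, s2, s3, s4 ≥ 0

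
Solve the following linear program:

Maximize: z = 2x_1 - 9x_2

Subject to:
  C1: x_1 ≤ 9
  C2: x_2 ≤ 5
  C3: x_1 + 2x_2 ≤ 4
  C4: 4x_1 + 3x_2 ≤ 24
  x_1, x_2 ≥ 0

Evaluate the objective at each vertex of the feasible region:
  z(0, 0) = 0
  z(4, 0) = 8  ←
  z(0, 2) = -18
The maximum is at x_1 = 4, x_2 = 0.

x_1 = 4, x_2 = 0, z = 8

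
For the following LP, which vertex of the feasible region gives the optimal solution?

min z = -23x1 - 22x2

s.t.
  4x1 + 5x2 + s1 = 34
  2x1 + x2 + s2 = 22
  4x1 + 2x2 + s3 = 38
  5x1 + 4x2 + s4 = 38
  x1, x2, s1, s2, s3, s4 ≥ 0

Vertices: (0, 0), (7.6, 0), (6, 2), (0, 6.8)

Evaluate the objective at each vertex of the feasible region:
  z(0, 0) = 0
  z(7.6, 0) = -174.8
  z(6, 2) = -182  ←
  z(0, 6.8) = -149.6
The minimum is at x1 = 6, x2 = 2.

(6, 2)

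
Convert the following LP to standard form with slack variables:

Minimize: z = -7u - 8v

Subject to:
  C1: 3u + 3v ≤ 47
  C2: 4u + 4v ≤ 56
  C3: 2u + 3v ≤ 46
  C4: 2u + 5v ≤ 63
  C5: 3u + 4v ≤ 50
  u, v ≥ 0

min z = -7u - 8v

s.t.
  3u + 3v + s1 = 47
  4u + 4v + s2 = 56
  2u + 3v + s3 = 46
  2u + 5v + s4 = 63
  3u + 4v + s5 = 50
  u, v, s1, s2, s3, s4, s5 ≥ 0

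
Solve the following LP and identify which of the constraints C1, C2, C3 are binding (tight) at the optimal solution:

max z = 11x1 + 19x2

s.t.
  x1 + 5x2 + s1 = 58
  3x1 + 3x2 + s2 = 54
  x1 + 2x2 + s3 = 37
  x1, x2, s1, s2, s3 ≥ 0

At x1 = 8, x2 = 10, compute slack b - a·x for each constraint:
  C1: 58 − 58 = 0  (binding)
  C2: 54 − 54 = 0  (binding)
  C3: 37 − 28 = 9  (slack)

Optimal: x1 = 8, x2 = 10
Binding: C1, C2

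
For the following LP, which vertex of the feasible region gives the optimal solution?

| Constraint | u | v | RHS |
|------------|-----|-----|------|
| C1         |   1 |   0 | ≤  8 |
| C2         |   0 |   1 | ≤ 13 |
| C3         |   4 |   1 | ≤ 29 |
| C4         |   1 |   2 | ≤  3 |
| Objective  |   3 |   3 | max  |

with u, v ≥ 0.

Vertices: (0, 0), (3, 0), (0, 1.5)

Evaluate the objective at each vertex of the feasible region:
  z(0, 0) = 0
  z(3, 0) = 9  ←
  z(0, 1.5) = 4.5
The maximum is at u = 3, v = 0.

(3, 0)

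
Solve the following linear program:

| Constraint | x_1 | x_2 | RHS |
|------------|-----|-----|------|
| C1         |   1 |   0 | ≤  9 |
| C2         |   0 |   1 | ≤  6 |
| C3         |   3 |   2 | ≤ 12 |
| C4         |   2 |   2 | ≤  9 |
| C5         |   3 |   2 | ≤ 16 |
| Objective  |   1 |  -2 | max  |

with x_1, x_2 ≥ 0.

Evaluate the objective at each vertex of the feasible region:
  z(0, 0) = 0
  z(4, 0) = 4  ←
  z(3, 1.5) = 0
  z(0, 4.5) = -9
The maximum is at x_1 = 4, x_2 = 0.

x_1 = 4, x_2 = 0, z = 4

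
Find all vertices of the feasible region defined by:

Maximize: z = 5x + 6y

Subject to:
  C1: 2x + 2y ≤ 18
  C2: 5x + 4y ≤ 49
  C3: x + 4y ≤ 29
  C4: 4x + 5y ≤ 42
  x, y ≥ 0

(0, 0), (9, 0), (3, 6), (2.091, 6.727), (0, 7.25)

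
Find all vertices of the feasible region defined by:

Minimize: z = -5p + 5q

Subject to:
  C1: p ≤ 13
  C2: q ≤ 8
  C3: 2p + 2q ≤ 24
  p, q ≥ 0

(0, 0), (12, 0), (4, 8), (0, 8)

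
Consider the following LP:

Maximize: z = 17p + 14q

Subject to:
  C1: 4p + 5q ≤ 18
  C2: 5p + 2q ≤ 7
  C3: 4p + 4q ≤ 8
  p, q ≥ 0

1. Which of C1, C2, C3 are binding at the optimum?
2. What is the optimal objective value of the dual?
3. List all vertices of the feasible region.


1. C2, C3
2. 31
3. (0, 0), (1.4, 0), (1, 1), (0, 2)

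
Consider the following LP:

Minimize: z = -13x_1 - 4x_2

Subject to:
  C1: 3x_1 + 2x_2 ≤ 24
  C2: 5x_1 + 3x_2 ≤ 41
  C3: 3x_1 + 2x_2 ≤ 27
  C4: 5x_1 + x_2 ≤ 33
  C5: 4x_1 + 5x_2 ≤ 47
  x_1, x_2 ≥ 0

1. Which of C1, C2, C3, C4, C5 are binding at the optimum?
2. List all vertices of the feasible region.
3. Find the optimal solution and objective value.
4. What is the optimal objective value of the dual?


1. C1, C4
2. (0, 0), (6.6, 0), (6, 3), (3.714, 6.429), (0, 9.4)
3. x_1 = 6, x_2 = 3, z = -90
4. -90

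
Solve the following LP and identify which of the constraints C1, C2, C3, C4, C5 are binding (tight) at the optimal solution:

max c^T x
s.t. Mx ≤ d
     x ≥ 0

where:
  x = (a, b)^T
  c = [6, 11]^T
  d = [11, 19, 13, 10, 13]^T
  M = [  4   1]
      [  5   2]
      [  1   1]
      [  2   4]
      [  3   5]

At a = 1, b = 2, compute slack b - a·x for each constraint:
  C1: 11 − 6 = 5  (slack)
  C2: 19 − 9 = 10  (slack)
  C3: 13 − 3 = 10  (slack)
  C4: 10 − 10 = 0  (binding)
  C5: 13 − 13 = 0  (binding)

Optimal: a = 1, b = 2
Binding: C4, C5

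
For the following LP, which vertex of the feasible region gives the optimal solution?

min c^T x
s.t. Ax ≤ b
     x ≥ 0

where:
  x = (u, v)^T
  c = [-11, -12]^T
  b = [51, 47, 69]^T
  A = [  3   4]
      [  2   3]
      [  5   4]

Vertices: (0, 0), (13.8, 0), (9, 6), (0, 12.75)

Evaluate the objective at each vertex of the feasible region:
  z(0, 0) = 0
  z(13.8, 0) = -151.8
  z(9, 6) = -171  ←
  z(0, 12.75) = -153
The minimum is at u = 9, v = 6.

(9, 6)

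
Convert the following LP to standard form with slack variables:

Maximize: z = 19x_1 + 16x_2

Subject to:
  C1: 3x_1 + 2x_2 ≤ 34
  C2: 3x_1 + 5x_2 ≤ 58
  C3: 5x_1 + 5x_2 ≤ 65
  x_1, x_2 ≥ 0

max z = 19x_1 + 16x_2

s.t.
  3x_1 + 2x_2 + s1 = 34
  3x_1 + 5x_2 + s2 = 58
  5x_1 + 5x_2 + s3 = 65
  x_1, x_2, s1, s2, s3 ≥ 0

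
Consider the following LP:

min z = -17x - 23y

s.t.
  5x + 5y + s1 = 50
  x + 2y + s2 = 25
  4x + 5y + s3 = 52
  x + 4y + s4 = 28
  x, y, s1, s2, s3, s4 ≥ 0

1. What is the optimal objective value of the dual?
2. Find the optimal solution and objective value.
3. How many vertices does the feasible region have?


1. -206
2. x = 4, y = 6, z = -206
3. 4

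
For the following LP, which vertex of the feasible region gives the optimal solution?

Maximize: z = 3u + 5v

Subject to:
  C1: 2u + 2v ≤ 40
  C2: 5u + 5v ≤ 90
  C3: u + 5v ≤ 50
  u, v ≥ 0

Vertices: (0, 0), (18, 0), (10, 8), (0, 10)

Evaluate the objective at each vertex of the feasible region:
  z(0, 0) = 0
  z(18, 0) = 54
  z(10, 8) = 70  ←
  z(0, 10) = 50
The maximum is at u = 10, v = 8.

(10, 8)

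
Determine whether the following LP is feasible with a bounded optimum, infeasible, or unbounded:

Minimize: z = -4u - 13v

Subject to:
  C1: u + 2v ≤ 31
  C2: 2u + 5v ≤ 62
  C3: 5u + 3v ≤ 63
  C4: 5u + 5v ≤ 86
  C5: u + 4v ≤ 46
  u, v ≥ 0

Feasible with a bounded optimal solution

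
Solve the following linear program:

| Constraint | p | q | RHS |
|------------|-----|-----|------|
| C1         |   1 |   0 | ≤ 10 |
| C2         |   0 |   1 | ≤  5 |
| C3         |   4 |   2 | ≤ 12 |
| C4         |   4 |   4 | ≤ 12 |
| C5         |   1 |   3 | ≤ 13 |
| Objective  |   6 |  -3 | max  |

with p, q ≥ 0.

Evaluate the objective at each vertex of the feasible region:
  z(0, 0) = 0
  z(3, 0) = 18  ←
  z(0, 3) = -9
The maximum is at p = 3, q = 0.

p = 3, q = 0, z = 18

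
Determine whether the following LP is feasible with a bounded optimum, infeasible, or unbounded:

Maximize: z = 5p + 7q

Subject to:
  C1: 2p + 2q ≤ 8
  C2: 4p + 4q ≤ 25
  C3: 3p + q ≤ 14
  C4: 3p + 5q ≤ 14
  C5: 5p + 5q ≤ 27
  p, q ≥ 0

Feasible with a bounded optimal solution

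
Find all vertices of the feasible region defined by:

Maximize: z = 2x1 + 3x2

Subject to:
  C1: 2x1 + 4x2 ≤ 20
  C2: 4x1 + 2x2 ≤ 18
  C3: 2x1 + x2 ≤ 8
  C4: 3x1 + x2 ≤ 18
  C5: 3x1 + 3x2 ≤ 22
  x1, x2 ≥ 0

(0, 0), (4, 0), (2, 4), (0, 5)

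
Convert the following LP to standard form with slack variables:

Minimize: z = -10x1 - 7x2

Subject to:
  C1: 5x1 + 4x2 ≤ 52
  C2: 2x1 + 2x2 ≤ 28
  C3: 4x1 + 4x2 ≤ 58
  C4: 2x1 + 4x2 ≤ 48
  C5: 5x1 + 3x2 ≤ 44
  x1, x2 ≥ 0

min z = -10x1 - 7x2

s.t.
  5x1 + 4x2 + s1 = 52
  2x1 + 2x2 + s2 = 28
  4x1 + 4x2 + s3 = 58
  2x1 + 4x2 + s4 = 48
  5x1 + 3x2 + s5 = 44
  x1, x2, s1, s2, s3, s4, s5 ≥ 0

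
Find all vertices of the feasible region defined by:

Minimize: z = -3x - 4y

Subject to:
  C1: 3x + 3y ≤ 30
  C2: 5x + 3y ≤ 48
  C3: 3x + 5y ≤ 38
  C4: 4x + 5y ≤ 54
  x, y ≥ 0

(0, 0), (9.6, 0), (9, 1), (6, 4), (0, 7.6)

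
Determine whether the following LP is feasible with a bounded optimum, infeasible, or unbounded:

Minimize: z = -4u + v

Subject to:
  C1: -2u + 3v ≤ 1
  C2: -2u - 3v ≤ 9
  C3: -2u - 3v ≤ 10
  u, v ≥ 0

Unbounded (objective can decrease without bound)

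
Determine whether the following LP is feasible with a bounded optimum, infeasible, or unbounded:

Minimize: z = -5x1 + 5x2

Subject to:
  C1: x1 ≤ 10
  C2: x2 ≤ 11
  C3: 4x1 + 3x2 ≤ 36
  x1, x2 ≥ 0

Feasible with a bounded optimal solution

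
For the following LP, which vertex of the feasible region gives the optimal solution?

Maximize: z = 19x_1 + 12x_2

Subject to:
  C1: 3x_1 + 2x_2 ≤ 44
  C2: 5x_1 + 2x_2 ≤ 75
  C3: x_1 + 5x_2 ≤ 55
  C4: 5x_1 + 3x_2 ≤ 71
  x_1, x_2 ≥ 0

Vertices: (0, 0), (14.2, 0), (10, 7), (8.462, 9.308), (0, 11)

Evaluate the objective at each vertex of the feasible region:
  z(0, 0) = 0
  z(14.2, 0) = 269.8
  z(10, 7) = 274  ←
  z(8.462, 9.308) = 272.5
  z(0, 11) = 132
The maximum is at x_1 = 10, x_2 = 7.

(10, 7)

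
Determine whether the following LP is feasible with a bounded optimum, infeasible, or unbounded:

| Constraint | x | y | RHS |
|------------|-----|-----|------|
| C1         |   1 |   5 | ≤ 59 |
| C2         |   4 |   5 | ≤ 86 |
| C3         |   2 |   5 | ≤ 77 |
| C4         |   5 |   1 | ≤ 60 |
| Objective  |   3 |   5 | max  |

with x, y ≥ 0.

Feasible with a bounded optimal solution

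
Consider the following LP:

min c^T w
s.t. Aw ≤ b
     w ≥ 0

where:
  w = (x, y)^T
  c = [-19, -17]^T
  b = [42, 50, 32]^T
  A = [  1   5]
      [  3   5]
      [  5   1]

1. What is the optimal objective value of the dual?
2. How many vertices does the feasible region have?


1. -214
2. 5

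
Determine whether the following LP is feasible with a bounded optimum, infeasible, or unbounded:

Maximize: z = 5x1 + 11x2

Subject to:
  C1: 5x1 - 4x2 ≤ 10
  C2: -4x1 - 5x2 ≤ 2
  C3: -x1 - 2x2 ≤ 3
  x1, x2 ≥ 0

Unbounded (objective can increase without bound)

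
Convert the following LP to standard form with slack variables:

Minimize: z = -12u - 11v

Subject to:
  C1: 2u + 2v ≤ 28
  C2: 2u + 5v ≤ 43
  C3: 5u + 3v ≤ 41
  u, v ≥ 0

min z = -12u - 11v

s.t.
  2u + 2v + s1 = 28
  2u + 5v + s2 = 43
  5u + 3v + s3 = 41
  u, v, s1, s2, s3 ≥ 0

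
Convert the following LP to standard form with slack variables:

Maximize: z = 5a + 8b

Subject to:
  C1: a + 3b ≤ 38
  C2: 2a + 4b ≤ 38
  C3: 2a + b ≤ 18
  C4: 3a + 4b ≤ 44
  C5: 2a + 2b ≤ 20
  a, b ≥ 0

max z = 5a + 8b

s.t.
  a + 3b + s1 = 38
  2a + 4b + s2 = 38
  2a + b + s3 = 18
  3a + 4b + s4 = 44
  2a + 2b + s5 = 20
  a, b, s1, s2, s3, s4, s5 ≥ 0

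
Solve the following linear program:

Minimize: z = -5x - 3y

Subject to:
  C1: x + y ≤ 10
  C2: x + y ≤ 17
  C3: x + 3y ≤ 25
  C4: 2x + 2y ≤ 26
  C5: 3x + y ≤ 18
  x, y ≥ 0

Evaluate the objective at each vertex of the feasible region:
  z(0, 0) = 0
  z(6, 0) = -30
  z(4, 6) = -38  ←
  z(2.5, 7.5) = -35
  z(0, 8.333) = -25
The minimum is at x = 4, y = 6.

x = 4, y = 6, z = -38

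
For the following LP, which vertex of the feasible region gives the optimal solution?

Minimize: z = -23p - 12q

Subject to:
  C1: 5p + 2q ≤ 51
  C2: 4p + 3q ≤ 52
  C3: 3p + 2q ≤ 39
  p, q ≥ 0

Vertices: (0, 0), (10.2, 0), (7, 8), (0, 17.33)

Evaluate the objective at each vertex of the feasible region:
  z(0, 0) = 0
  z(10.2, 0) = -234.6
  z(7, 8) = -257  ←
  z(0, 17.33) = -208
The minimum is at p = 7, q = 8.

(7, 8)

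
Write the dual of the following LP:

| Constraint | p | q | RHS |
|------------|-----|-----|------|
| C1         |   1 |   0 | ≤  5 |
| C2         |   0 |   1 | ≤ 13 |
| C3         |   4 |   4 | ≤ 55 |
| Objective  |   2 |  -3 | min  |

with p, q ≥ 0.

Primal min cᵀx s.t. Ax ≤ b, x ≥ 0  →  Dual max −bᵀy s.t. Aᵀy ≥ −c, y ≥ 0.

Maximize: z = -5y1 - 13y2 - 55y3

Subject to:
  y1 + 4y3 ≥ -2
  y2 + 4y3 ≥ 3
  y1, y2, y3 ≥ 0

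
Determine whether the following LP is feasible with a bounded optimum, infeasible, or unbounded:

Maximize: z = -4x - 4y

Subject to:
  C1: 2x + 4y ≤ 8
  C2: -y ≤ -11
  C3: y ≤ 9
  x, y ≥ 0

Infeasible (no feasible solution exists)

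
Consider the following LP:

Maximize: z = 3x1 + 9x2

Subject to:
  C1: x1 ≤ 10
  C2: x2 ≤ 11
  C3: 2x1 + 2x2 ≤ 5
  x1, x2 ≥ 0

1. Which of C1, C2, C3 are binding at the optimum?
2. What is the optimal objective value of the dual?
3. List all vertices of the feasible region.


1. C3
2. 22.5
3. (0, 0), (2.5, 0), (0, 2.5)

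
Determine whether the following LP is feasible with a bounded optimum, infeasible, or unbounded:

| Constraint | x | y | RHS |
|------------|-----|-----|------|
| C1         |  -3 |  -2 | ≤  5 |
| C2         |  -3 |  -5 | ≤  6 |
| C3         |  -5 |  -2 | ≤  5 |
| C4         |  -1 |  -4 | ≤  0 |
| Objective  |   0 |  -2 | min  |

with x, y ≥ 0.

Unbounded (objective can decrease without bound)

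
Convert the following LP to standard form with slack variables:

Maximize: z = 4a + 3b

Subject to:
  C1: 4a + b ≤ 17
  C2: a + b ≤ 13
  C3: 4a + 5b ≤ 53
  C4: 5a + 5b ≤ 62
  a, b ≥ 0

max z = 4a + 3b

s.t.
  4a + b + s1 = 17
  a + b + s2 = 13
  4a + 5b + s3 = 53
  5a + 5b + s4 = 62
  a, b, s1, s2, s3, s4 ≥ 0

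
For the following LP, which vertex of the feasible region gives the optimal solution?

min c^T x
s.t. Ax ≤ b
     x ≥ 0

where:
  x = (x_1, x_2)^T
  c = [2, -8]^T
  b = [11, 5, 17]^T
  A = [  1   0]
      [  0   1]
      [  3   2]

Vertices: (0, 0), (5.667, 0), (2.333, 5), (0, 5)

Evaluate the objective at each vertex of the feasible region:
  z(0, 0) = 0
  z(5.667, 0) = 11.33
  z(2.333, 5) = -35.33
  z(0, 5) = -40  ←
The minimum is at x_1 = 0, x_2 = 5.

(0, 5)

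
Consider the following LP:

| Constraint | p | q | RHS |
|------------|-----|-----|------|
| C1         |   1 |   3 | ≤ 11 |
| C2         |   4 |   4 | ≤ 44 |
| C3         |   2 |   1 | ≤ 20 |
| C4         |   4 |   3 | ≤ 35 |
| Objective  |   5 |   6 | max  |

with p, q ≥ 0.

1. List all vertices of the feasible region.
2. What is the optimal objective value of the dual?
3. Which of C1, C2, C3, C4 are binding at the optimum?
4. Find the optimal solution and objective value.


1. (0, 0), (8.75, 0), (8, 1), (0, 3.667)
2. 46
3. C1, C4
4. p = 8, q = 1, z = 46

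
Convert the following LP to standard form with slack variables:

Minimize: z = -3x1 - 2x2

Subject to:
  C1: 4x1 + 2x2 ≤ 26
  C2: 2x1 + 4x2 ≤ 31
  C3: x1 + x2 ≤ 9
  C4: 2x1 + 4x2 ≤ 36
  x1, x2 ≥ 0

min z = -3x1 - 2x2

s.t.
  4x1 + 2x2 + s1 = 26
  2x1 + 4x2 + s2 = 31
  x1 + x2 + s3 = 9
  2x1 + 4x2 + s4 = 36
  x1, x2, s1, s2, s3, s4 ≥ 0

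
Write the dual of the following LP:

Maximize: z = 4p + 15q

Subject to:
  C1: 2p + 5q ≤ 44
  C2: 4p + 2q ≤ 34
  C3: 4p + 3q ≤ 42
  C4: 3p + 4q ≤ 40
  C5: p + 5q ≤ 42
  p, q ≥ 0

Primal max cᵀx s.t. Ax ≤ b, x ≥ 0  →  Dual min bᵀy s.t. Aᵀy ≥ c, y ≥ 0.

Minimize: z = 44y1 + 34y2 + 42y3 + 40y4 + 42y5

Subject to:
  2y1 + 4y2 + 4y3 + 3y4 + y5 ≥ 4
  5y1 + 2y2 + 3y3 + 4y4 + 5y5 ≥ 15
  y1, y2, y3, y4, y5 ≥ 0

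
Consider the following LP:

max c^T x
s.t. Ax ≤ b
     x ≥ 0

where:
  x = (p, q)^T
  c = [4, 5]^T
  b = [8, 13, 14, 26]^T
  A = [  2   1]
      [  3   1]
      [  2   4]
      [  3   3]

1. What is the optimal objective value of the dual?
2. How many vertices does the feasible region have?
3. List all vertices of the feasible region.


1. 22
2. 4
3. (0, 0), (4, 0), (3, 2), (0, 3.5)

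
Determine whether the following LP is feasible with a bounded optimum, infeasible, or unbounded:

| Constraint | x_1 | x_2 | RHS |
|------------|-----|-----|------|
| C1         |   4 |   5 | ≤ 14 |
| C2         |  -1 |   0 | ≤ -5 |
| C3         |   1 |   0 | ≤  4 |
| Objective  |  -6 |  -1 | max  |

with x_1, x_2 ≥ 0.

Infeasible (no feasible solution exists)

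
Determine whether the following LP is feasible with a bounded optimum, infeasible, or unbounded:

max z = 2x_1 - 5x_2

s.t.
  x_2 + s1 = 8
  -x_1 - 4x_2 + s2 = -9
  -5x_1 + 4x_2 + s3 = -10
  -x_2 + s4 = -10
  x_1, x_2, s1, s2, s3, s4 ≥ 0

Infeasible (no feasible solution exists)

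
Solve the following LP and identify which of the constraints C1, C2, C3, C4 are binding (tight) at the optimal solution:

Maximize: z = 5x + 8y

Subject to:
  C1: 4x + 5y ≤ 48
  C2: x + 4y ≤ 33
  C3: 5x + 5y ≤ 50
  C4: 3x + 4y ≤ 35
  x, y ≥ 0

At x = 1, y = 8, compute slack b - a·x for each constraint:
  C1: 48 − 44 = 4  (slack)
  C2: 33 − 33 = 0  (binding)
  C3: 50 − 45 = 5  (slack)
  C4: 35 − 35 = 0  (binding)

Optimal: x = 1, y = 8
Binding: C2, C4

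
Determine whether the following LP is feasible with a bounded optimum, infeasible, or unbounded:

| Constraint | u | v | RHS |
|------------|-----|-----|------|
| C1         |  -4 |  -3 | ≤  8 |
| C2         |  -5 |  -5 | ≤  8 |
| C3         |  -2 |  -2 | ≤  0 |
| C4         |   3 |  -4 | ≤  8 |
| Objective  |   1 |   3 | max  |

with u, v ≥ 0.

Unbounded (objective can increase without bound)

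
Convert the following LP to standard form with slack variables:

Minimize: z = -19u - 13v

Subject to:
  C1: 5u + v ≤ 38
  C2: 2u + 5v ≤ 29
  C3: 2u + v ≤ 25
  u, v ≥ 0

min z = -19u - 13v

s.t.
  5u + v + s1 = 38
  2u + 5v + s2 = 29
  2u + v + s3 = 25
  u, v, s1, s2, s3 ≥ 0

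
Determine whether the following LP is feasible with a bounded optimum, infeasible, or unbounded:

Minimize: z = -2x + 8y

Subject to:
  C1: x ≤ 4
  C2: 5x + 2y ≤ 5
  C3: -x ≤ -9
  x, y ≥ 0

Infeasible (no feasible solution exists)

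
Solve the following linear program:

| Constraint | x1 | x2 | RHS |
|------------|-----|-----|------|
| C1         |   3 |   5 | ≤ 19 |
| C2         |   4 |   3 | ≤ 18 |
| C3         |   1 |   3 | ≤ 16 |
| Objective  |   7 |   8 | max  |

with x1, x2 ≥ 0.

Evaluate the objective at each vertex of the feasible region:
  z(0, 0) = 0
  z(4.5, 0) = 31.5
  z(3, 2) = 37  ←
  z(0, 3.8) = 30.4
The maximum is at x1 = 3, x2 = 2.

x1 = 3, x2 = 2, z = 37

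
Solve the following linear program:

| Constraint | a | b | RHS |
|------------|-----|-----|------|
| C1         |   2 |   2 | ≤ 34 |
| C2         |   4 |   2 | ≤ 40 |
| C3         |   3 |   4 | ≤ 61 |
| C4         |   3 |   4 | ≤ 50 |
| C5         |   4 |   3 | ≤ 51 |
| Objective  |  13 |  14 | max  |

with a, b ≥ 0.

Evaluate the objective at each vertex of the feasible region:
  z(0, 0) = 0
  z(10, 0) = 130
  z(6, 8) = 190  ←
  z(0, 12.5) = 175
The maximum is at a = 6, b = 8.

a = 6, b = 8, z = 190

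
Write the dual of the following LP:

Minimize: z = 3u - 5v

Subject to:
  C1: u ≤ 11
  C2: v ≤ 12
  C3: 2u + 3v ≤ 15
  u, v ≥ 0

Primal min cᵀx s.t. Ax ≤ b, x ≥ 0  →  Dual max −bᵀy s.t. Aᵀy ≥ −c, y ≥ 0.

Maximize: z = -11y1 - 12y2 - 15y3

Subject to:
  y1 + 2y3 ≥ -3
  y2 + 3y3 ≥ 5
  y1, y2, y3 ≥ 0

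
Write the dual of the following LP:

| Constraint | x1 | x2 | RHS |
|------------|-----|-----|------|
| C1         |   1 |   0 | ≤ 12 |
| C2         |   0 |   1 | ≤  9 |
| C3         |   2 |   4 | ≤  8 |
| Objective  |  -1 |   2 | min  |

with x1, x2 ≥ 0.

Primal min cᵀx s.t. Ax ≤ b, x ≥ 0  →  Dual max −bᵀy s.t. Aᵀy ≥ −c, y ≥ 0.

Maximize: z = -12y1 - 9y2 - 8y3

Subject to:
  y1 + 2y3 ≥ 1
  y2 + 4y3 ≥ -2
  y1, y2, y3 ≥ 0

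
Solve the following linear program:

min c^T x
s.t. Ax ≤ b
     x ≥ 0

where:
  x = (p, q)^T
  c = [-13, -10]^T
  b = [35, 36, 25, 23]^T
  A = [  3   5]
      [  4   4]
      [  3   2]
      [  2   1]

Evaluate the objective at each vertex of the feasible region:
  z(0, 0) = 0
  z(8.333, 0) = -108.3
  z(7, 2) = -111  ←
  z(5, 4) = -105
  z(0, 7) = -70
The minimum is at p = 7, q = 2.

p = 7, q = 2, z = -111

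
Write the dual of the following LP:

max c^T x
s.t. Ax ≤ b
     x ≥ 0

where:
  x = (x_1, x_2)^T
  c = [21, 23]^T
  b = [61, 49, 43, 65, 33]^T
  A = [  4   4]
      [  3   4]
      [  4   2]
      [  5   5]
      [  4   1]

Primal max cᵀx s.t. Ax ≤ b, x ≥ 0  →  Dual min bᵀy s.t. Aᵀy ≥ c, y ≥ 0.

Minimize: z = 61y1 + 49y2 + 43y3 + 65y4 + 33y5

Subject to:
  4y1 + 3y2 + 4y3 + 5y4 + 4y5 ≥ 21
  4y1 + 4y2 + 2y3 + 5y4 + y5 ≥ 23
  y1, y2, y3, y4, y5 ≥ 0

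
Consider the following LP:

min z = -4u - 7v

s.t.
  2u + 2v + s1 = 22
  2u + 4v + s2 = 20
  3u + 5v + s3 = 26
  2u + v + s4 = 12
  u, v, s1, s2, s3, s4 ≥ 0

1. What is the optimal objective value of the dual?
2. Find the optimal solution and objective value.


1. -36
2. u = 2, v = 4, z = -36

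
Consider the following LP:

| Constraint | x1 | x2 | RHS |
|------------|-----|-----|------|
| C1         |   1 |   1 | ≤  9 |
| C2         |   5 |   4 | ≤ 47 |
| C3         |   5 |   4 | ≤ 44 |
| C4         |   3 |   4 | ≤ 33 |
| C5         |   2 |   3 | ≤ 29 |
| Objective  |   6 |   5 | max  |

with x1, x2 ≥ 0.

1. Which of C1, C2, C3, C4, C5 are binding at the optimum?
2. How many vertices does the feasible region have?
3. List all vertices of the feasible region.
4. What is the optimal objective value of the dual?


1. C1, C3
2. 5
3. (0, 0), (8.8, 0), (8, 1), (3, 6), (0, 8.25)
4. 53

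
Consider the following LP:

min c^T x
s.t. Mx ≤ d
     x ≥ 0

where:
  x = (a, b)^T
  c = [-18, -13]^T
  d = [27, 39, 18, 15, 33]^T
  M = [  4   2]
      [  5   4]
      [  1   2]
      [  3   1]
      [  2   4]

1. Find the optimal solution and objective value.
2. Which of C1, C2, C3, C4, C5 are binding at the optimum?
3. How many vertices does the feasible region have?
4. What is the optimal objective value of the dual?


1. a = 3, b = 6, z = -132
2. C2, C4
3. 5
4. -132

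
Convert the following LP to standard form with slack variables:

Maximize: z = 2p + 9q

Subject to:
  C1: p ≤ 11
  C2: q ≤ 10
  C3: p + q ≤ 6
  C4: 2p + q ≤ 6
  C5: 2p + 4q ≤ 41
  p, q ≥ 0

max z = 2p + 9q

s.t.
  p + s1 = 11
  q + s2 = 10
  p + q + s3 = 6
  2p + q + s4 = 6
  2p + 4q + s5 = 41
  p, q, s1, s2, s3, s4, s5 ≥ 0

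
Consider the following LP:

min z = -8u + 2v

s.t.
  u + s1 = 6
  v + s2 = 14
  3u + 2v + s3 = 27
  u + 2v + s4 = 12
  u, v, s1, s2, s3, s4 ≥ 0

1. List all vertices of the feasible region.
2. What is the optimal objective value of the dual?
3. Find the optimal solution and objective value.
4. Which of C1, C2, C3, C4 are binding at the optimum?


1. (0, 0), (6, 0), (6, 3), (0, 6)
2. -48
3. u = 6, v = 0, z = -48
4. C1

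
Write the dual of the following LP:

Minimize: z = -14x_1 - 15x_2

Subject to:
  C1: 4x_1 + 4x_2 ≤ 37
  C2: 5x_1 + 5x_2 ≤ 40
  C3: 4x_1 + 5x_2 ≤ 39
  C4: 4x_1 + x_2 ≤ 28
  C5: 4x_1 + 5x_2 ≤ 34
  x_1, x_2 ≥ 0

Primal min cᵀx s.t. Ax ≤ b, x ≥ 0  →  Dual max −bᵀy s.t. Aᵀy ≥ −c, y ≥ 0.

Maximize: z = -37y1 - 40y2 - 39y3 - 28y4 - 34y5

Subject to:
  4y1 + 5y2 + 4y3 + 4y4 + 4y5 ≥ 14
  4y1 + 5y2 + 5y3 + y4 + 5y5 ≥ 15
  y1, y2, y3, y4, y5 ≥ 0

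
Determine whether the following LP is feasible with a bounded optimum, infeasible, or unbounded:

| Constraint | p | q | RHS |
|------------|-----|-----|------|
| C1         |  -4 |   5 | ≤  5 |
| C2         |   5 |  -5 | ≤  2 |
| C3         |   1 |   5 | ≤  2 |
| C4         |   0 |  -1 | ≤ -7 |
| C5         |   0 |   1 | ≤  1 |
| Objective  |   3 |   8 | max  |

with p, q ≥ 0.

Infeasible (no feasible solution exists)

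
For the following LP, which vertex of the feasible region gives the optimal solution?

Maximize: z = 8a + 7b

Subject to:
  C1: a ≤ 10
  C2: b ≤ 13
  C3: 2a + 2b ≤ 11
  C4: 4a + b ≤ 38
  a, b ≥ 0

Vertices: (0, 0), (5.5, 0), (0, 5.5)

Evaluate the objective at each vertex of the feasible region:
  z(0, 0) = 0
  z(5.5, 0) = 44  ←
  z(0, 5.5) = 38.5
The maximum is at a = 5.5, b = 0.

(5.5, 0)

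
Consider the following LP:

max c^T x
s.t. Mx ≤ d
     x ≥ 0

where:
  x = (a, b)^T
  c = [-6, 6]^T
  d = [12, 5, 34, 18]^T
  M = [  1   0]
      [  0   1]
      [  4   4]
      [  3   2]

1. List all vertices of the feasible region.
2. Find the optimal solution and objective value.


1. (0, 0), (6, 0), (2.667, 5), (0, 5)
2. a = 0, b = 5, z = 30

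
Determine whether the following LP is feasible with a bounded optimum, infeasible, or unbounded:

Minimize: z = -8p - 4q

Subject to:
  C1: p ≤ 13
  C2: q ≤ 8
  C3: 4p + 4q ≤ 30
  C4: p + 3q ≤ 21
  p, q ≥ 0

Feasible with a bounded optimal solution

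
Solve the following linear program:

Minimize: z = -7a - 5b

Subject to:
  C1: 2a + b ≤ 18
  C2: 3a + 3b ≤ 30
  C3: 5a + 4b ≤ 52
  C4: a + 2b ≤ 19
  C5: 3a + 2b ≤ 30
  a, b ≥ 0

Evaluate the objective at each vertex of the feasible region:
  z(0, 0) = 0
  z(9, 0) = -63
  z(8, 2) = -66  ←
  z(1, 9) = -52
  z(0, 9.5) = -47.5
The minimum is at a = 8, b = 2.

a = 8, b = 2, z = -66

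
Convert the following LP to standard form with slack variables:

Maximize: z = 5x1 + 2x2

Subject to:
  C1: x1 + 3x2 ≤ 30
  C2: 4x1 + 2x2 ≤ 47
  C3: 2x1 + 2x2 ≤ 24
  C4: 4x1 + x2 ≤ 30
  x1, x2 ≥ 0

max z = 5x1 + 2x2

s.t.
  x1 + 3x2 + s1 = 30
  4x1 + 2x2 + s2 = 47
  2x1 + 2x2 + s3 = 24
  4x1 + x2 + s4 = 30
  x1, x2, s1, s2, s3, s4 ≥ 0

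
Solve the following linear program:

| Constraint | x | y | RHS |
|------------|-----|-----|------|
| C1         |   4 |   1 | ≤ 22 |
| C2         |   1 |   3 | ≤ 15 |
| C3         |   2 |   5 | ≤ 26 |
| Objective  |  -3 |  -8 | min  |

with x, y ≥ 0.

Evaluate the objective at each vertex of the feasible region:
  z(0, 0) = 0
  z(5.5, 0) = -16.5
  z(4.667, 3.333) = -40.67
  z(3, 4) = -41  ←
  z(0, 5) = -40
The minimum is at x = 3, y = 4.

x = 3, y = 4, z = -41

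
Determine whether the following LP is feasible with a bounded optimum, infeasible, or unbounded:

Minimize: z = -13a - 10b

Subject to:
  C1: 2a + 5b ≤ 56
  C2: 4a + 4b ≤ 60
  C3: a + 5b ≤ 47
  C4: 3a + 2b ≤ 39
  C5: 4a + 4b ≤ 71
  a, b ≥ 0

Feasible with a bounded optimal solution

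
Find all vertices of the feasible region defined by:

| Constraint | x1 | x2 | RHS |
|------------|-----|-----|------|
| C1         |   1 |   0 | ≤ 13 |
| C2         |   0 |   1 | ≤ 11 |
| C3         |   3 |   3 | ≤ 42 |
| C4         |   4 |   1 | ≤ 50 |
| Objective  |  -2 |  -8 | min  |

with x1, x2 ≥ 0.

(0, 0), (12.5, 0), (12, 2), (3, 11), (0, 11)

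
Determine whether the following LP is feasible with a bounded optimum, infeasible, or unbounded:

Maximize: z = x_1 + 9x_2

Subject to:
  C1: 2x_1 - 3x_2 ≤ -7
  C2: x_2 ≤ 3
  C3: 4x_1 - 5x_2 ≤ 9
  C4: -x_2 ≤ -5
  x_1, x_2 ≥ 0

Infeasible (no feasible solution exists)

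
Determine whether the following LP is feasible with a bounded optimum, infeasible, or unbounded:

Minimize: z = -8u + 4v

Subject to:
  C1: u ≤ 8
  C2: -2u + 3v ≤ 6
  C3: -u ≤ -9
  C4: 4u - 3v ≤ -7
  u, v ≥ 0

Infeasible (no feasible solution exists)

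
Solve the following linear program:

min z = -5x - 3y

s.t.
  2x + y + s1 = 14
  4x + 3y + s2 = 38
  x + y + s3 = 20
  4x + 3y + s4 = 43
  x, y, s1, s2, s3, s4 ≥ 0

Evaluate the objective at each vertex of the feasible region:
  z(0, 0) = 0
  z(7, 0) = -35
  z(2, 10) = -40  ←
  z(0, 12.67) = -38
The minimum is at x = 2, y = 10.

x = 2, y = 10, z = -40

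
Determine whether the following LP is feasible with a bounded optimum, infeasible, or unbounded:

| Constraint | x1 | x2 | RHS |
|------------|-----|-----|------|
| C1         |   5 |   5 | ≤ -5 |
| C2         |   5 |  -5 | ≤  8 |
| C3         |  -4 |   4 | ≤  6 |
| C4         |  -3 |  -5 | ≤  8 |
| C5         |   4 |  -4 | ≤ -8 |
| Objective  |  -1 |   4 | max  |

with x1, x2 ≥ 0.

Infeasible (no feasible solution exists)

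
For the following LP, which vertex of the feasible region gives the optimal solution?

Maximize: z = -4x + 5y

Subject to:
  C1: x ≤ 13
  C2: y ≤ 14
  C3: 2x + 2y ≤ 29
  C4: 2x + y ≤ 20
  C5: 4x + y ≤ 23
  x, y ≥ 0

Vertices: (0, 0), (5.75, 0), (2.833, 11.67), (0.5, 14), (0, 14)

Evaluate the objective at each vertex of the feasible region:
  z(0, 0) = 0
  z(5.75, 0) = -23
  z(2.833, 11.67) = 47
  z(0.5, 14) = 68
  z(0, 14) = 70  ←
The maximum is at x = 0, y = 14.

(0, 14)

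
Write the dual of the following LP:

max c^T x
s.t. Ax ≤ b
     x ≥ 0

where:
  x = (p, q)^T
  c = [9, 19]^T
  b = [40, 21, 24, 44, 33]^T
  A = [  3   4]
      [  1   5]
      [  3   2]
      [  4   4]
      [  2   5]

Primal max cᵀx s.t. Ax ≤ b, x ≥ 0  →  Dual min bᵀy s.t. Aᵀy ≥ c, y ≥ 0.

Minimize: z = 40y1 + 21y2 + 24y3 + 44y4 + 33y5

Subject to:
  3y1 + y2 + 3y3 + 4y4 + 2y5 ≥ 9
  4y1 + 5y2 + 2y3 + 4y4 + 5y5 ≥ 19
  y1, y2, y3, y4, y5 ≥ 0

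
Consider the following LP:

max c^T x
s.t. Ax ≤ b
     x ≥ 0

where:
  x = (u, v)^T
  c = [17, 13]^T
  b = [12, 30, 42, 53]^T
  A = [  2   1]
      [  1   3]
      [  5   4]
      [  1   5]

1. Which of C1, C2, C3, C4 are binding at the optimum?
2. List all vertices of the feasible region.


1. C1, C3
2. (0, 0), (6, 0), (2, 8), (0.5455, 9.818), (0, 10)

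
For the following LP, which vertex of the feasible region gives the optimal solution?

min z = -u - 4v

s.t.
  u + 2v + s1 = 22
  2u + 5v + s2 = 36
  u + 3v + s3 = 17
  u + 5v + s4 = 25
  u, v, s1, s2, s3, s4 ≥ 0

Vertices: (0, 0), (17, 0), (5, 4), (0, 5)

Evaluate the objective at each vertex of the feasible region:
  z(0, 0) = 0
  z(17, 0) = -17
  z(5, 4) = -21  ←
  z(0, 5) = -20
The minimum is at u = 5, v = 4.

(5, 4)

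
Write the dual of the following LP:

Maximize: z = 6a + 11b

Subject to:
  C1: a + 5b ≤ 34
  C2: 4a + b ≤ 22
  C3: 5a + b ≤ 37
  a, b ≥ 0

Primal max cᵀx s.t. Ax ≤ b, x ≥ 0  →  Dual min bᵀy s.t. Aᵀy ≥ c, y ≥ 0.

Minimize: z = 34y1 + 22y2 + 37y3

Subject to:
  y1 + 4y2 + 5y3 ≥ 6
  5y1 + y2 + y3 ≥ 11
  y1, y2, y3 ≥ 0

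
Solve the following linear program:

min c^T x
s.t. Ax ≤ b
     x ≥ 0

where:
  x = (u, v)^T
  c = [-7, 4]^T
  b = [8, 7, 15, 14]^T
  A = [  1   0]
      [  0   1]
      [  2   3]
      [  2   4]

Evaluate the objective at each vertex of the feasible region:
  z(0, 0) = 0
  z(7, 0) = -49  ←
  z(0, 3.5) = 14
The minimum is at u = 7, v = 0.

u = 7, v = 0, z = -49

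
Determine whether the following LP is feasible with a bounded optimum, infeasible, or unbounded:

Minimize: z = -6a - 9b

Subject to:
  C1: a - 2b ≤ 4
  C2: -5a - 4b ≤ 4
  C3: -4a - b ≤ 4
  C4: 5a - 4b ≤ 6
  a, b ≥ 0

Unbounded (objective can decrease without bound)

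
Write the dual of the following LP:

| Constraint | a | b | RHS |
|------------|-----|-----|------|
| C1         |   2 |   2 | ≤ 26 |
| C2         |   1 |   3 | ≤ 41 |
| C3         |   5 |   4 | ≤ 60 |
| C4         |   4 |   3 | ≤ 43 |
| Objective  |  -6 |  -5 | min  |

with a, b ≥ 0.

Primal min cᵀx s.t. Ax ≤ b, x ≥ 0  →  Dual max −bᵀy s.t. Aᵀy ≥ −c, y ≥ 0.

Maximize: z = -26y1 - 41y2 - 60y3 - 43y4

Subject to:
  2y1 + y2 + 5y3 + 4y4 ≥ 6
  2y1 + 3y2 + 4y3 + 3y4 ≥ 5
  y1, y2, y3, y4 ≥ 0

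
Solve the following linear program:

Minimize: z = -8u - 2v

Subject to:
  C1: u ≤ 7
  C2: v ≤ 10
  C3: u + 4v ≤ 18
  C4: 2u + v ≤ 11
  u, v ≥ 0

Evaluate the objective at each vertex of the feasible region:
  z(0, 0) = 0
  z(5.5, 0) = -44  ←
  z(3.714, 3.571) = -36.86
  z(0, 4.5) = -9
The minimum is at u = 5.5, v = 0.

u = 5.5, v = 0, z = -44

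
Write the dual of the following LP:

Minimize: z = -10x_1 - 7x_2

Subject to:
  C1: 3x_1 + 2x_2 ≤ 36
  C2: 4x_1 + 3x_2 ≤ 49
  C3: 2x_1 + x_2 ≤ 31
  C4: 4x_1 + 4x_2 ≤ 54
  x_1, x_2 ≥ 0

Primal min cᵀx s.t. Ax ≤ b, x ≥ 0  →  Dual max −bᵀy s.t. Aᵀy ≥ −c, y ≥ 0.

Maximize: z = -36y1 - 49y2 - 31y3 - 54y4

Subject to:
  3y1 + 4y2 + 2y3 + 4y4 ≥ 10
  2y1 + 3y2 + y3 + 4y4 ≥ 7
  y1, y2, y3, y4 ≥ 0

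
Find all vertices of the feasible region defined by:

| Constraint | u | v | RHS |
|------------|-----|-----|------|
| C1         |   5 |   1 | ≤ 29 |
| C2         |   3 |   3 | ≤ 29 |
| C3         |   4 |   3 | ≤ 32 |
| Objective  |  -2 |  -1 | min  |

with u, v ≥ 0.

(0, 0), (5.8, 0), (5, 4), (3, 6.667), (0, 9.667)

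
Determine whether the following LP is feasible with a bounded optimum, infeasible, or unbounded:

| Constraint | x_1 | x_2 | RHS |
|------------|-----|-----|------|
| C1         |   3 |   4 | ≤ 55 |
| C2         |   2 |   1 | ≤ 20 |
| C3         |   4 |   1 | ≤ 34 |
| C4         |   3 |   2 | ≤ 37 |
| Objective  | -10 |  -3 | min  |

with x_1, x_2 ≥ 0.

Feasible with a bounded optimal solution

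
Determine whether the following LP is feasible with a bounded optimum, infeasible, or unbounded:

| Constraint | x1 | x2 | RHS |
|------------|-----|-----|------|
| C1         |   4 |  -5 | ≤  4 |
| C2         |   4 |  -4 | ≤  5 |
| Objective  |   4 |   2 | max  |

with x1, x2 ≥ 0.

Unbounded (objective can increase without bound)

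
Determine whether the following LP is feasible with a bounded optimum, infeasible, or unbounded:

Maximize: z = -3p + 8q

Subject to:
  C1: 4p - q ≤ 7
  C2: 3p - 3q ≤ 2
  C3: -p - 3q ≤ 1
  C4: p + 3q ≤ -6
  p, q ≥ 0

Infeasible (no feasible solution exists)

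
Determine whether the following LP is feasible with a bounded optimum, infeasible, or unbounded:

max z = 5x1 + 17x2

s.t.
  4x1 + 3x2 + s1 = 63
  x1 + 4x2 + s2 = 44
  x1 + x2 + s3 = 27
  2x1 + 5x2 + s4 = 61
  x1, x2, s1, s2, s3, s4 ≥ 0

Feasible with a bounded optimal solution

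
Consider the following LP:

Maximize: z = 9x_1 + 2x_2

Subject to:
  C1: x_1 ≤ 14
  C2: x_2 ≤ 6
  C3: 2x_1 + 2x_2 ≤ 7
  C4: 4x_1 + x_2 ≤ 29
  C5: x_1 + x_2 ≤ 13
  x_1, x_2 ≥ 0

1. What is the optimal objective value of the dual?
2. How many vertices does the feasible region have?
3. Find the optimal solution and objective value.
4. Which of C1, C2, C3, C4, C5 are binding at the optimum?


1. 31.5
2. 3
3. x_1 = 3.5, x_2 = 0, z = 31.5
4. C3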